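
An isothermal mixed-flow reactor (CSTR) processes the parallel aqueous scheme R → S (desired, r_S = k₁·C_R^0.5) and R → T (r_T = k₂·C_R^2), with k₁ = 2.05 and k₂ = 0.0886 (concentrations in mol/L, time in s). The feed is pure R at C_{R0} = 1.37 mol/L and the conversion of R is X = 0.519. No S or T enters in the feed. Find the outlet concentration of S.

Exit C_R = C_{R0}(1−X) = 1.37×0.481 = 0.6590 mol/L.
Rates in a CSTR are evaluated at the outlet concentration: r_S = 2.05×0.6590^0.5 = 1.664, r_T = 0.0886×0.6590^2 = 0.03847.
Fraction of consumed R going to S: r_S/(r_S+r_T) = 0.9774.
C_S = 0.9774·C_{R0}·X = 0.9774×1.37×0.519 = 0.695 mol/L.

0.695 mol/L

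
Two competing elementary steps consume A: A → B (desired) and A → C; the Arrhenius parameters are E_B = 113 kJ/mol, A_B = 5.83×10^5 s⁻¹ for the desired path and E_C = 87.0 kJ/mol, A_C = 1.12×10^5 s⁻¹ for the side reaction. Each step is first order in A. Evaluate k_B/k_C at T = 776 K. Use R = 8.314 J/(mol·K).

0.0925

k_B/k_C = (A_B/A_C)·exp[−(E_B−E_C)/(RT)] = (A_B/A_C)·exp[(E_C−E_B)/(RT)].
(E_C−E_B)/(RT) = (87.0−113)×10³/(8.314×776) = -26000/6452 = -4.030.
k_B/k_C = (5.83×10^5/1.12×10^5)·exp(-4.030) = 5.205 × 0.01777 = 0.0925.
Since E_B > E_C, raising the temperature improves selectivity toward B.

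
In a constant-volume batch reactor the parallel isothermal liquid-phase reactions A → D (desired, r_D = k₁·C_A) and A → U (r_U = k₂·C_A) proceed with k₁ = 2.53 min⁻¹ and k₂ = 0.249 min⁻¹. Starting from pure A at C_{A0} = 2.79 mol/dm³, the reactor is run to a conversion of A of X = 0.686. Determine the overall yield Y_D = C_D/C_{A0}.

C_A = C_{A0}(1−X) = 0.8761 mol/dm³.
Both paths are first order in A, so the instantaneous fraction to D is constant: dC_D/d(−C_A) = k₁/(k₁+k₂) = 0.9104.
C_D = 0.9104·(C_{A0}−C_A) = 0.9104×1.914 = 1.74 mol/dm³.
Y_D = C_D/C_{A0} = 1.742/2.79 = 0.625.

0.625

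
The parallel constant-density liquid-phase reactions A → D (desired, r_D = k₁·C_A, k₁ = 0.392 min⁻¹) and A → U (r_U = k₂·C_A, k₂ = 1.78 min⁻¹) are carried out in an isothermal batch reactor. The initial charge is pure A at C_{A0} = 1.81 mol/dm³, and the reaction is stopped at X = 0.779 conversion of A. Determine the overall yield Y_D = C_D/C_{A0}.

0.141

C_A = C_{A0}(1−X) = 0.4000 mol/dm³.
Both paths are first order in A, so the instantaneous fraction to D is constant: dC_D/d(−C_A) = k₁/(k₁+k₂) = 0.1805.
C_D = 0.1805·(C_{A0}−C_A) = 0.1805×1.410 = 0.254 mol/dm³.
Y_D = C_D/C_{A0} = 0.2545/1.81 = 0.141.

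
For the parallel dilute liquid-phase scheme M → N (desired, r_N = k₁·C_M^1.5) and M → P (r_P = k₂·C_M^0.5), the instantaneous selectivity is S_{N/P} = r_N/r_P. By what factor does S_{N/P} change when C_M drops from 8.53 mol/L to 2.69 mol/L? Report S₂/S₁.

S_{N/P} = (k₁/k₂)·C_M, so S₂/S₁ = (C_{M,2}/C_{M,1}).
= 2.69/8.53 = 0.315.
Selectivity toward N falls as C_M falls — high-concentration operation is favoured.

0.315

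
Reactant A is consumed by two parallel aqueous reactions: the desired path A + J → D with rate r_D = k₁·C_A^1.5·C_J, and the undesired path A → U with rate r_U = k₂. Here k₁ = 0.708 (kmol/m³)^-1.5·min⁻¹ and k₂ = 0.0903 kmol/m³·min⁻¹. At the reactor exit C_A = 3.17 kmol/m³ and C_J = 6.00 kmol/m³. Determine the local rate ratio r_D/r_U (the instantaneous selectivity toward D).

266

S_{D/U} = r_D/r_U = (k₁·C_A^1.5·C_J)/(k₂) = (k₁/k₂)·C_A^1.5·C_J.
= (0.708×3.170^1.5×6.000) / (0.0903) = 23.98/0.09030 = 266.
Since the desired path is higher order in A, keeping C_A high (PFR or concentrated feed) favours D.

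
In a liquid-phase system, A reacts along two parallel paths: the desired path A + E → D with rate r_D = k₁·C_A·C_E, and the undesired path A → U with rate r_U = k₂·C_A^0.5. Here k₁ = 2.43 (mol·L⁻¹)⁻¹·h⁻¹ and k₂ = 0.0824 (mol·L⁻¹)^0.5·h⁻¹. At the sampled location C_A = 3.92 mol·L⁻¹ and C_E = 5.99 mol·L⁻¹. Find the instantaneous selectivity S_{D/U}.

S_{D/U} = r_D/r_U = (k₁·C_A·C_E)/(k₂·C_A^0.5) = (k₁/k₂)·C_A^0.5·C_E.
= (2.43×3.920×5.990) / (0.0824×3.920^0.5) = 57.06/0.1631 = 350.
Since the desired path is higher order in A, keeping C_A high (PFR or concentrated feed) favours D.

350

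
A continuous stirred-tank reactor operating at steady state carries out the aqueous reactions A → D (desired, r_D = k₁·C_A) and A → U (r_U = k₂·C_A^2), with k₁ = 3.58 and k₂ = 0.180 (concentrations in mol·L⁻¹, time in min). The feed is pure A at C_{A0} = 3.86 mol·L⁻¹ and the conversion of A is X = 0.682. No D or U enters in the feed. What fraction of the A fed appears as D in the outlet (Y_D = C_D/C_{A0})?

0.642

Exit C_A = C_{A0}(1−X) = 3.86×0.318 = 1.227 mol·L⁻¹.
A CSTR operates uniformly at the exit composition, giving r_D = 4.394 and r_U = 0.2712 (each k·C_A^n at C_A = 1.227).
Fraction of consumed A going to D: r_D/(r_D+r_U) = 0.9419.
C_D = 0.9419·C_{A0}·X = 0.9419×3.86×0.682 = 2.48 mol·L⁻¹; Y_D = C_D/C_{A0} = 0.642.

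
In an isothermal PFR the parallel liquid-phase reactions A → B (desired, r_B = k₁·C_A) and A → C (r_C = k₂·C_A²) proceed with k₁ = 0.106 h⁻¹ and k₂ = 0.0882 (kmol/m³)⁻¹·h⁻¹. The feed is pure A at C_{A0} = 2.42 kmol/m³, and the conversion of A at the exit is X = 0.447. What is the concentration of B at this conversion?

C_A = C_{A0}(1−X) = 1.338 kmol/m³.
Along a PFR/batch, dC_B/dC_A = −r_B/(r_B+r_C) = −k₁/(k₁+k₂·C_A).
Integrating from C_{A0} to C_A: C_B = (0.106/0.0882)·ln[(0.106+0.0882·2.42)/(0.106+0.0882·1.34)] = 1.202·ln(0.3194/0.2240) = 0.4264 kmol/m³.

0.426 kmol/m³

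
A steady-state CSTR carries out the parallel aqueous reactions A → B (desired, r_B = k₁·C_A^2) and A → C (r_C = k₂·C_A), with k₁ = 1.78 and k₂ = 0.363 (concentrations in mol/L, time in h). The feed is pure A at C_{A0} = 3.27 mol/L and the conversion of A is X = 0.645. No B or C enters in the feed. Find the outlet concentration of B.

1.79 mol/L

Exit C_A = C_{A0}(1−X) = 3.27×0.355 = 1.161 mol/L.
A CSTR operates uniformly at the exit composition, giving r_B = 2.399 and r_C = 0.4214 (each k·C_A^n at C_A = 1.161).
Fraction of consumed A going to B: r_B/(r_B+r_C) = 0.8506.
C_B = 0.8506·C_{A0}·X = 0.8506×3.27×0.645 = 1.79 mol/L.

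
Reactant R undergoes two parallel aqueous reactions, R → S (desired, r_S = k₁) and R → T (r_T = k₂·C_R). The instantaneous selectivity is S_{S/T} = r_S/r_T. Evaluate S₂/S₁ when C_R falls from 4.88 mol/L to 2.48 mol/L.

1.97

S_{S/T} = (k₁/k₂)·C_R⁻¹, so S₂/S₁ = (C_{R,2}/C_{R,1})⁻¹.
= 4.88/2.48 = 1.97.
Selectivity toward S rises as C_R falls — low-concentration operation is favoured.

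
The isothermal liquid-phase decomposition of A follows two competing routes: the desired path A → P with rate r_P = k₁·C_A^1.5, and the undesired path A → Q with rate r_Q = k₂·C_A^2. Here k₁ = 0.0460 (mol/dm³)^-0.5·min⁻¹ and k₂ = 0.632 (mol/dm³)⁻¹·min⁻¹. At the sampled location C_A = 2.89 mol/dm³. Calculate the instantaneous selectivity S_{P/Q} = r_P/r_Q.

0.0428

S_{P/Q} = r_P/r_Q = (k₁·C_A^1.5)/(k₂·C_A^2) = (k₁/k₂)·C_A^-0.5.
= (0.0460×2.890^1.5) / (0.632×2.890^2) = 0.2260/5.279 = 0.0428.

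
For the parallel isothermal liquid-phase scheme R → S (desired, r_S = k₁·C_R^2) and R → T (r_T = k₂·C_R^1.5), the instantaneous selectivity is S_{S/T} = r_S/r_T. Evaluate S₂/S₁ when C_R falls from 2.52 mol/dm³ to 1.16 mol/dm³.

S_{S/T} = (k₁/k₂)·C_R^0.5, so S₂/S₁ = (C_{R,2}/C_{R,1})^0.5.
= (1.16/2.52)^0.5 = (0.4603)^0.5 = 0.678.

0.678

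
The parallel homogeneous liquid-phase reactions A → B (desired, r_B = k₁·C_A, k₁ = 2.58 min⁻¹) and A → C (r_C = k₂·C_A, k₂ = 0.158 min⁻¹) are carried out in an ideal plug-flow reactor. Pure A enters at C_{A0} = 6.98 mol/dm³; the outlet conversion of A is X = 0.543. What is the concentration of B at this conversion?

3.57 mol/dm³

C_A = C_{A0}(1−X) = 3.190 mol/dm³.
Both paths are first order in A, so the instantaneous fraction to B is constant: dC_B/d(−C_A) = k₁/(k₁+k₂) = 0.9423.
C_B = 0.9423·(C_{A0}−C_A) = 0.9423×3.790 = 3.57 mol/dm³.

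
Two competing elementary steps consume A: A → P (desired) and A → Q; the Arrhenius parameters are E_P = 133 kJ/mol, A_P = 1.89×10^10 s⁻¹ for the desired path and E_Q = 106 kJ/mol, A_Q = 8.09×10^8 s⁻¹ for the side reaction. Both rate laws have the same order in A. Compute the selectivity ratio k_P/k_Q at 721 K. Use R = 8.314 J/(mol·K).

0.258

k_P/k_Q = (A_P/A_Q)·exp[−(E_P−E_Q)/(RT)] = (A_P/A_Q)·exp[(E_Q−E_P)/(RT)].
(E_Q−E_P)/(RT) = (106−133)×10³/(8.314×721) = -27000/5994 = -4.504.
k_P/k_Q = (1.89×10^10/8.09×10^8)·exp(-4.504) = 23.36 × 0.01106 = 0.258.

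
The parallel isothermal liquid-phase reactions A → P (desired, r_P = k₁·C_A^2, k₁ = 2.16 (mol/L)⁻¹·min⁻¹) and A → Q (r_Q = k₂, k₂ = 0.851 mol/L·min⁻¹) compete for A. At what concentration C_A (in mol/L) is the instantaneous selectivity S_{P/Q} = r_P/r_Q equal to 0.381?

S_{P/Q} = (k₁/k₂)·C_A^2 ⇒ C_A = (S·k₂/k₁)^(0.5).
= (0.381×0.851/2.16)^(0.5) = (0.1501)^(0.5) = 0.387 mol/L.

0.387 mol/L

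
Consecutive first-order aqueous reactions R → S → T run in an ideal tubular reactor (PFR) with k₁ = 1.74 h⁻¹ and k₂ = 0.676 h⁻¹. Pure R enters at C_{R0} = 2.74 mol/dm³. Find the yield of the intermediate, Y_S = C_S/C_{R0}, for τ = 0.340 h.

The intermediate concentration in a first-order A→B→C sequence is C_S = k₁C_{R0}(e^(−k₁τ) − e^(−k₂τ))/(k₂−k₁).
e^(−k₁τ) = e^(−1.74×0.340) = e^(−0.5916) = 0.5534; e^(−k₂τ) = e^(−0.2298) = 0.7947.
C_S = 1.74×2.74/(0.676−1.74) × (0.5534−0.7947) = (-4.481)×(-0.2412) = 1.081 mol/dm³.
Y_S = C_S/C_{R0} = 1.081/2.74 = 0.394.

0.394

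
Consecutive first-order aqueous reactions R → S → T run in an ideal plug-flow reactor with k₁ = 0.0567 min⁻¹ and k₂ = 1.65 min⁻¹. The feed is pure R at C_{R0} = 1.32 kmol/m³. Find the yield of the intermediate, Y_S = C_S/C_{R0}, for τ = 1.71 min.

0.0302

For first-order series with pure R initially, C_S(τ) = k₁C_{R0}/(k₂−k₁)·(e^(−k₁τ) − e^(−k₂τ)).
e^(−k₁τ) = e^(−0.0567×1.71) = e^(−0.09696) = 0.9076; e^(−k₂τ) = e^(−2.821) = 0.05952.
C_S = 0.0567×1.32/(1.65−0.0567) × (0.9076−0.05952) = 0.04697×0.8481 = 0.03984 kmol/m³.
Y_S = C_S/C_{R0} = 0.03984/1.32 = 0.0302.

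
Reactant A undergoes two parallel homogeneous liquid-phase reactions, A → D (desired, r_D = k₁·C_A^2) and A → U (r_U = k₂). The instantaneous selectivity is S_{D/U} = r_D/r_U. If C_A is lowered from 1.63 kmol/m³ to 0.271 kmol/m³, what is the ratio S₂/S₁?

0.0276

S_{D/U} = (k₁/k₂)·C_A^2, so S₂/S₁ = (C_{A,2}/C_{A,1})^2.
= (0.271/1.63)^2 = (0.1663)^2 = 0.0276.
Selectivity toward D falls as C_A falls — high-concentration operation is favoured.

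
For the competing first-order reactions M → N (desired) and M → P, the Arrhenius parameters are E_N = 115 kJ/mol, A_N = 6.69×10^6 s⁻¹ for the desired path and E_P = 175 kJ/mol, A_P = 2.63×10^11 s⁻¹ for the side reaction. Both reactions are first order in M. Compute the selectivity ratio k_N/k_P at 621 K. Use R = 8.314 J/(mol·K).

k_N/k_P = (A_N/A_P)·exp[−(E_N−E_P)/(RT)] = (A_N/A_P)·exp[(E_P−E_N)/(RT)].
(E_P−E_N)/(RT) = (175−115)×10³/(8.314×621) = 60000/5163 = 11.62.
k_N/k_P = (6.69×10^6/2.63×10^11)·exp(11.62) = 2.544×10^-5 × 1.114×10^5 = 2.83.
Since E_N < E_P, lowering the temperature improves selectivity toward N.

2.83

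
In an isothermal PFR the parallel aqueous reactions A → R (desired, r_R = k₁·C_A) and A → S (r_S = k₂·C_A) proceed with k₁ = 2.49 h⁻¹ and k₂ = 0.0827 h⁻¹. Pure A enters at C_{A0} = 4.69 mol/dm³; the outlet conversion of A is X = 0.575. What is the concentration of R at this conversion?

2.61 mol/dm³

C_A = C_{A0}(1−X) = 1.993 mol/dm³.
Both paths are first order in A, so the instantaneous fraction to R is constant: dC_R/d(−C_A) = k₁/(k₁+k₂) = 0.9679.
C_R = 0.9679·(C_{A0}−C_A) = 0.9679×2.697 = 2.61 mol/dm³.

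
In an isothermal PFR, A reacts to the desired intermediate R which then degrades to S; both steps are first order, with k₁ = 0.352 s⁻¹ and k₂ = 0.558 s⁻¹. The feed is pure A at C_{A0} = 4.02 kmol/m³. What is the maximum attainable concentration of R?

1.15 kmol/m³

For a first-order series the maximum intermediate yield is C_{R,max}/C_{A0} = (k₁/k₂)^[k₂/(k₂−k₁)].
= (0.352/0.558)^(0.558/(0.558−0.352)) = (0.6308)^(2.709) = 0.2871.
C_{R,max} = 0.2871×4.02 = 1.15 kmol/m³.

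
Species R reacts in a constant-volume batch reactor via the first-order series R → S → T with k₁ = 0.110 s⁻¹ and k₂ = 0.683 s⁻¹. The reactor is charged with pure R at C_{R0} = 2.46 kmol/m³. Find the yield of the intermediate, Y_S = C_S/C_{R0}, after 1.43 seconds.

Solving the coupled first-order balances gives C_S(t) = [k₁/(k₂−k₁)]·C_{R0}·(e^(−k₁t) − e^(−k₂t)).
e^(−k₁t) = e^(−0.110×1.43) = e^(−0.1573) = 0.8544; e^(−k₂t) = e^(−0.9767) = 0.3766.
C_S = 0.110×2.46/(0.683−0.110) × (0.8544−0.3766) = 0.4723×0.4779 = 0.2257 kmol/m³.
Y_S = C_S/C_{R0} = 0.2257/2.46 = 0.0917.

0.0917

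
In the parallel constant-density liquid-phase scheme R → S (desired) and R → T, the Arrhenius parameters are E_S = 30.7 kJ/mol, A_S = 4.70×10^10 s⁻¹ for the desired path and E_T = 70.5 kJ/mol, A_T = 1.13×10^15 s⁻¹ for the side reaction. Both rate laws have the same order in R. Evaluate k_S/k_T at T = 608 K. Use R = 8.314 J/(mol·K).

0.109

Since both paths have the same order in R, the concentration cancels and S_{S/T} = k_S/k_T = (A_S/A_T)·exp[(E_T−E_S)/(RT)].
(E_T−E_S)/(RT) = (70.5−30.7)×10³/(8.314×608) = 39800/5055 = 7.874.
k_S/k_T = (4.70×10^10/1.13×10^15)·exp(7.874) = 4.159×10^-5 × 2627 = 0.109.
Since E_S < E_T, lowering the temperature improves selectivity toward S.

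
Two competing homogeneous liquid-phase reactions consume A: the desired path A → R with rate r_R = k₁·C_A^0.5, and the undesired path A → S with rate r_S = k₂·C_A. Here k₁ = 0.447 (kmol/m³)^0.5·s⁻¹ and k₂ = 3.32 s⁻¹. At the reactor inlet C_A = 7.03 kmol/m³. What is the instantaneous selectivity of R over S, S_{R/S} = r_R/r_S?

S_{R/S} = r_R/r_S = (k₁·C_A^0.5)/(k₂·C_A) = (k₁/k₂)·C_A^-0.5.
= (0.447×7.030^0.5) / (3.32×7.030) = 1.185/23.34 = 0.0508.
The undesired path is higher order in A, so low C_A (CSTR or dilute feed) favours R.

0.0508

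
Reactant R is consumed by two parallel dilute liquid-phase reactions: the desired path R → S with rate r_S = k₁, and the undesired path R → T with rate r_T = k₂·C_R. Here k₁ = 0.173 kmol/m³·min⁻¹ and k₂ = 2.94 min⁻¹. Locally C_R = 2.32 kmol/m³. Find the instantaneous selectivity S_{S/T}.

S_{S/T} = r_S/r_T = (k₁)/(k₂·C_R) = (k₁/k₂)·C_R⁻¹.
= (0.173) / (2.94×2.320) = 0.1730/6.821 = 0.0254.
The undesired path is higher order in R, so low C_R (CSTR or dilute feed) favours S.

0.0254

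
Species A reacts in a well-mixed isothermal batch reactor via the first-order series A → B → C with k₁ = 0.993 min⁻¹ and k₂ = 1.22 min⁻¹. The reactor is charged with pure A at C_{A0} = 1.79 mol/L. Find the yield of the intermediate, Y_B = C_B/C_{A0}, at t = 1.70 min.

Solving the coupled first-order balances gives C_B(t) = [k₁/(k₂−k₁)]·C_{A0}·(e^(−k₁t) − e^(−k₂t)).
e^(−k₁t) = e^(−0.993×1.70) = e^(−1.688) = 0.1849; e^(−k₂t) = e^(−2.074) = 0.1257.
C_B = 0.993×1.79/(1.22−0.993) × (0.1849−0.1257) = 7.830×0.05919 = 0.4635 mol/L.
Y_B = C_B/C_{A0} = 0.4635/1.79 = 0.259.

0.259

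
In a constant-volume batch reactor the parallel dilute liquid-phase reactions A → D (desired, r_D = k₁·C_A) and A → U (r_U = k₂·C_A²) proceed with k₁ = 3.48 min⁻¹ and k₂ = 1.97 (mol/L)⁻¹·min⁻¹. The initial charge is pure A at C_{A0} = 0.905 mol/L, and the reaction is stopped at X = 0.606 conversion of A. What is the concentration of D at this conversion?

0.406 mol/L

C_A = C_{A0}(1−X) = 0.3566 mol/L.
Along a PFR/batch, dC_D/dC_A = −r_D/(r_D+r_U) = −k₁/(k₁+k₂·C_A).
Integrating from C_{A0} to C_A: C_D = (3.48/1.97)·ln[(3.48+1.97·0.905)/(3.48+1.97·0.357)] = 1.766·ln(5.263/4.182) = 0.4059 mol/L.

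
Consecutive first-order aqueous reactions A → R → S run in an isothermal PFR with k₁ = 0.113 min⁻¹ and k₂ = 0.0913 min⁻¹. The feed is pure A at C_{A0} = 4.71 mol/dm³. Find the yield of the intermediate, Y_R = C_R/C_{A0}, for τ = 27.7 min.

0.188

For first-order series with pure A initially, C_R(τ) = k₁C_{A0}/(k₂−k₁)·(e^(−k₁τ) − e^(−k₂τ)).
e^(−k₁τ) = e^(−0.113×27.7) = e^(−3.130) = 0.04371; e^(−k₂τ) = e^(−2.529) = 0.07974.
C_R = 0.113×4.71/(0.0913−0.113) × (0.04371−0.07974) = (-24.53)×(-0.03602) = 0.8836 mol/dm³.
Y_R = C_R/C_{A0} = 0.8836/4.71 = 0.188.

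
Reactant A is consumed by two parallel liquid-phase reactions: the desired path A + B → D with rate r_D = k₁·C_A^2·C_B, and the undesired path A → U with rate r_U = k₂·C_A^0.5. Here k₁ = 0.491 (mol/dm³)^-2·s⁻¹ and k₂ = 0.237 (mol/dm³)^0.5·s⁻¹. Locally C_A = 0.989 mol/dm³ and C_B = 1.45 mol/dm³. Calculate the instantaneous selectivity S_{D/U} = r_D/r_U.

S_{D/U} = r_D/r_U = (k₁·C_A^2·C_B)/(k₂·C_A^0.5) = (k₁/k₂)·C_A^1.5·C_B.
= (0.491×0.9890^2×1.450) / (0.237×0.9890^0.5) = 0.6964/0.2357 = 2.95.
Since the desired path is higher order in A, keeping C_A high (PFR or concentrated feed) favours D.

2.95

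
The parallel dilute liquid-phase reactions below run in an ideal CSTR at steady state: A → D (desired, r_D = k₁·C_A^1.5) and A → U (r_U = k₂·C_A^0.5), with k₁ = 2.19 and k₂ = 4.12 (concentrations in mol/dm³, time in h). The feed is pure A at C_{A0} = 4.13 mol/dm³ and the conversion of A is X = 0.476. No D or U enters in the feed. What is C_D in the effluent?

1.05 mol/dm³

Exit C_A = C_{A0}(1−X) = 4.13×0.524 = 2.164 mol/dm³.
Rates in a CSTR are evaluated at the outlet concentration: r_D = 2.19×2.164^1.5 = 6.972, r_U = 4.12×2.164^0.5 = 6.061.
Fraction of consumed A going to D: r_D/(r_D+r_U) = 0.5350.
C_D = 0.5350·C_{A0}·X = 0.5350×4.13×0.476 = 1.05 mol/dm³.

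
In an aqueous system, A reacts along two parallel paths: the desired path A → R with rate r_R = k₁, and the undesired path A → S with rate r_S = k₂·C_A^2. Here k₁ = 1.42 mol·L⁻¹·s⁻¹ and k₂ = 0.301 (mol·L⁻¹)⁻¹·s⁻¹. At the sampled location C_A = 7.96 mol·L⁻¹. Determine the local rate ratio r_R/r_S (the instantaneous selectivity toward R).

S_{R/S} = r_R/r_S = (k₁)/(k₂·C_A^2) = (k₁/k₂)·C_A^-2.
= (1.42) / (0.301×7.960^2) = 1.420/19.07 = 0.0745.
The undesired path is higher order in A, so low C_A (CSTR or dilute feed) favours R.

0.0745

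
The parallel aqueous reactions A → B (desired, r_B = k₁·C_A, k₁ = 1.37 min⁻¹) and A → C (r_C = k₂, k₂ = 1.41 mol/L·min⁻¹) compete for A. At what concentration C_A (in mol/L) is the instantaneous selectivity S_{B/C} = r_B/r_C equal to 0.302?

0.311 mol/L

S_{B/C} = (k₁/k₂)·C_A ⇒ C_A = S·k₂/k₁.
= 0.302×1.41/1.37 = 0.311 mol/L.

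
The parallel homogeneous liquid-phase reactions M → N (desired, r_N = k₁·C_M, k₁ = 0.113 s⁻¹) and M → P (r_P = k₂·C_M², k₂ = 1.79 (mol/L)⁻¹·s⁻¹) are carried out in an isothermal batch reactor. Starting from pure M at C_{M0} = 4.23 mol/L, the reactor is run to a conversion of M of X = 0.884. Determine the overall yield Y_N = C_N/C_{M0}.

C_M = C_{M0}(1−X) = 0.4907 mol/L.
Along a PFR/batch, dC_N/dC_M = −r_N/(r_N+r_P) = −k₁/(k₁+k₂·C_M).
Integrating from C_{M0} to C_M: C_N = (0.113/1.79)·ln[(0.113+1.79·4.23)/(0.113+1.79·0.491)] = 0.06313·ln(7.685/0.9913) = 0.1293 mol/L.
Y_N = C_N/C_{M0} = 0.1293/4.23 = 0.0306.

0.0306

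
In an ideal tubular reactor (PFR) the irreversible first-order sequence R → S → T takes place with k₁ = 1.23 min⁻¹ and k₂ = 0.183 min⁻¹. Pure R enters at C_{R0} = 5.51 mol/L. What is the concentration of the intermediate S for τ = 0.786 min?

3.14 mol/L

Solving the coupled first-order balances gives C_S(τ) = [k₁/(k₂−k₁)]·C_{R0}·(e^(−k₁τ) − e^(−k₂τ)).
e^(−k₁τ) = e^(−1.23×0.786) = e^(−0.9668) = 0.3803; e^(−k₂τ) = e^(−0.1438) = 0.8660.
C_S = 1.23×5.51/(0.183−1.23) × (0.3803−0.8660) = (-6.473)×(-0.4857) = 3.144 mol/L.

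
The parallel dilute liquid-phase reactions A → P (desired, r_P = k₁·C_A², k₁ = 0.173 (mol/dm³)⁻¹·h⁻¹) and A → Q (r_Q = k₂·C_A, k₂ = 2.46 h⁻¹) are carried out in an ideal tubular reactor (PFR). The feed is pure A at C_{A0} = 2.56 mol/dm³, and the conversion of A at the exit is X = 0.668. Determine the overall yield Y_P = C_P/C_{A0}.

0.0709

C_A = C_{A0}(1−X) = 0.8499 mol/dm³.
Along a PFR/batch, dC_Q/dC_A = −r_Q/(r_P+r_Q) = −k₂/(k₂+k₁·C_A).
Integrating from C_{A0} to C_A: C_Q = (2.46/0.173)·ln[(2.46+0.173·2.56)/(2.46+0.173·0.850)] = 14.22·ln(2.903/2.607) = 1.528 mol/dm³.
Then C_P = (C_{A0}−C_A) − C_Q = 1.710 − 1.528 = 0.1816 mol/dm³.
Y_P = C_P/C_{A0} = 0.1816/2.56 = 0.0709.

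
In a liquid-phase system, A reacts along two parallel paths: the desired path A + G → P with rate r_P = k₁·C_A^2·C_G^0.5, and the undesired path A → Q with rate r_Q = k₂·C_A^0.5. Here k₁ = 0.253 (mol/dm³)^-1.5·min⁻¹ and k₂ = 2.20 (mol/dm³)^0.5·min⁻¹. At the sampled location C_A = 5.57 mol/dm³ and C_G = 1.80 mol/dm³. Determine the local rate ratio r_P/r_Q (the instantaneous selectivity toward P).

S_{P/Q} = r_P/r_Q = (k₁·C_A^2·C_G^0.5)/(k₂·C_A^0.5) = (k₁/k₂)·C_A^1.5·C_G^0.5.
= (0.253×5.570^2×1.800^0.5) / (2.20×5.570^0.5) = 10.53/5.192 = 2.03.

2.03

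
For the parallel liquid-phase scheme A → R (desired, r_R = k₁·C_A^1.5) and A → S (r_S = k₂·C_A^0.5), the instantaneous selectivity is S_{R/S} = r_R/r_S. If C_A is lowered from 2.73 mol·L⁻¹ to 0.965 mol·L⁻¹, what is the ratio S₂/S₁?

S_{R/S} = (k₁/k₂)·C_A, so S₂/S₁ = (C_{A,2}/C_{A,1}).
= 0.965/2.73 = 0.353.
Selectivity toward R falls as C_A falls — high-concentration operation is favoured.

0.353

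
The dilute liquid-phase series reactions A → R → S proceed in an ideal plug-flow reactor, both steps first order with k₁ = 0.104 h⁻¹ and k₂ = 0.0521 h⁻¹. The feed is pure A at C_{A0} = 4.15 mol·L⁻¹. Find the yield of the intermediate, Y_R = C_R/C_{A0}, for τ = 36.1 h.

For first-order series with pure A initially, C_R(τ) = k₁C_{A0}/(k₂−k₁)·(e^(−k₁τ) − e^(−k₂τ)).
e^(−k₁τ) = e^(−0.104×36.1) = e^(−3.754) = 0.02341; e^(−k₂τ) = e^(−1.881) = 0.1525.
C_R = 0.104×4.15/(0.0521−0.104) × (0.02341−0.1525) = (-8.316)×(-0.1291) = 1.073 mol·L⁻¹.
Y_R = C_R/C_{A0} = 1.073/4.15 = 0.259.

0.259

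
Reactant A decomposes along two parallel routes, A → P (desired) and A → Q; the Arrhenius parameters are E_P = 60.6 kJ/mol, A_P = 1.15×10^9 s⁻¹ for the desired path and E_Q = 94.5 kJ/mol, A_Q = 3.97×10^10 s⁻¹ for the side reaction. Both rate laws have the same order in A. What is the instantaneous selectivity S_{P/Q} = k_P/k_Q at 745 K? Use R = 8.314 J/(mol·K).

Since both paths have the same order in A, the concentration cancels and S_{P/Q} = k_P/k_Q = (A_P/A_Q)·exp[(E_Q−E_P)/(RT)].
(E_Q−E_P)/(RT) = (94.5−60.6)×10³/(8.314×745) = 33900/6194 = 5.473.
k_P/k_Q = (1.15×10^9/3.97×10^10)·exp(5.473) = 0.02897 × 238.2 = 6.90.

6.90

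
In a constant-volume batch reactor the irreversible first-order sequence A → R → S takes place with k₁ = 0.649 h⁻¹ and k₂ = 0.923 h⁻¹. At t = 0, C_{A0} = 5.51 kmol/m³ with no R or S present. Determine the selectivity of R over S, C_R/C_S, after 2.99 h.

The intermediate concentration in a first-order A→B→C sequence is C_R = k₁C_{A0}(e^(−k₁t) − e^(−k₂t))/(k₂−k₁).
e^(−k₁t) = e^(−0.649×2.99) = e^(−1.941) = 0.1436; e^(−k₂t) = e^(−2.760) = 0.06331.
C_R = 0.649×5.51/(0.923−0.649) × (0.1436−0.06331) = 13.05×0.08032 = 1.048 kmol/m³.
C_A = C_{A0}e^(−k₁t) = 0.7914 kmol/m³, so C_S = C_{A0}−C_A−C_R = 3.670 kmol/m³; C_R/C_S = 0.286.

0.286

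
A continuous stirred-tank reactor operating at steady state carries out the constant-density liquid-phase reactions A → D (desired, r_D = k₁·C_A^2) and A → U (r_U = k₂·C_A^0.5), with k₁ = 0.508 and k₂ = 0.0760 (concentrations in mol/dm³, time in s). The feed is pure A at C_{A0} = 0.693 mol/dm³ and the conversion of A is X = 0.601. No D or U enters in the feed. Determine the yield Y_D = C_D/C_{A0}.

Exit C_A = C_{A0}(1−X) = 0.693×0.399 = 0.2765 mol/dm³.
A CSTR operates uniformly at the exit composition, giving r_D = 0.03884 and r_U = 0.03996 (each k·C_A^n at C_A = 0.2765).
Fraction of consumed A going to D: r_D/(r_D+r_U) = 0.4929.
C_D = 0.4929·C_{A0}·X = 0.4929×0.693×0.601 = 0.205 mol/dm³; Y_D = C_D/C_{A0} = 0.296.

0.296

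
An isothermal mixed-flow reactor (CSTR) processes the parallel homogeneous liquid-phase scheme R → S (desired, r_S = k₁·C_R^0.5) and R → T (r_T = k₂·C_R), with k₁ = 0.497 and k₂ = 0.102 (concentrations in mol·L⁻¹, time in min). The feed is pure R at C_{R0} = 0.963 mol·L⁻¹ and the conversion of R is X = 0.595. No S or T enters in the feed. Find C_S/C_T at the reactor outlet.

7.80

Exit C_R = C_{R0}(1−X) = 0.963×0.405 = 0.3900 mol·L⁻¹.
In a CSTR the entire volume is at exit conditions, so r_S = 0.497×0.3900^0.5 = 0.3104 and r_T = 0.102×0.3900 = 0.03978.
Overall selectivity = C_S/C_T = r_Sτ/(r_Tτ) = r_S/r_T = 7.80.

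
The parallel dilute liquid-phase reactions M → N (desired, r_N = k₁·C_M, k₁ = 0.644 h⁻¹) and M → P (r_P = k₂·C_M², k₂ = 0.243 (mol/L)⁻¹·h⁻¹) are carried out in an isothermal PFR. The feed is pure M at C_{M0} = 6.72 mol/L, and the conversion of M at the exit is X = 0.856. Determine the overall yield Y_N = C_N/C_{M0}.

0.375

C_M = C_{M0}(1−X) = 0.9677 mol/L.
Along a PFR/batch, dC_N/dC_M = −r_N/(r_N+r_P) = −k₁/(k₁+k₂·C_M).
Integrating from C_{M0} to C_M: C_N = (0.644/0.243)·ln[(0.644+0.243·6.72)/(0.644+0.243·0.968)] = 2.650·ln(2.277/0.8791) = 2.522 mol/L.
Y_N = C_N/C_{M0} = 2.522/6.72 = 0.375.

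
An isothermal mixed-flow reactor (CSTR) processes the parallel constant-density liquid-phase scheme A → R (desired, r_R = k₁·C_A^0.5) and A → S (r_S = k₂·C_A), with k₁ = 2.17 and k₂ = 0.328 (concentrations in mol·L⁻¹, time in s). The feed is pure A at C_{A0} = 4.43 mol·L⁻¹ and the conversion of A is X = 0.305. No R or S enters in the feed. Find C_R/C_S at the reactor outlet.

3.77

Exit C_A = C_{A0}(1−X) = 4.43×0.695 = 3.079 mol·L⁻¹.
Rates in a CSTR are evaluated at the outlet concentration: r_R = 2.17×3.079^0.5 = 3.808, r_S = 0.328×3.079 = 1.010.
Overall selectivity = C_R/C_S = r_Rτ/(r_Sτ) = r_R/r_S = 3.77.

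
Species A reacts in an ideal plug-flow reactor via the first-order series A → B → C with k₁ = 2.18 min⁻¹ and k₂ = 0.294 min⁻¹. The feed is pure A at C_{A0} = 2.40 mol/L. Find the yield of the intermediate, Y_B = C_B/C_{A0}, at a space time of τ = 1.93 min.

Solving the coupled first-order balances gives C_B(τ) = [k₁/(k₂−k₁)]·C_{A0}·(e^(−k₁τ) − e^(−k₂τ)).
e^(−k₁τ) = e^(−2.18×1.93) = e^(−4.207) = 0.01489; e^(−k₂τ) = e^(−0.5674) = 0.5670.
C_B = 2.18×2.40/(0.294−2.18) × (0.01489−0.5670) = (-2.774)×(-0.5521) = 1.532 mol/L.
Y_B = C_B/C_{A0} = 1.532/2.40 = 0.638.

0.638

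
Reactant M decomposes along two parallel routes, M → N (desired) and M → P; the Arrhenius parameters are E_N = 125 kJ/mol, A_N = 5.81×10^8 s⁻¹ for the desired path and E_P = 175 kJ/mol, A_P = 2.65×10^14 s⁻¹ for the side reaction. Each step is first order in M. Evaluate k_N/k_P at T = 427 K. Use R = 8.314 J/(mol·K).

2.87

Since both paths have the same order in M, the concentration cancels and S_{N/P} = k_N/k_P = (A_N/A_P)·exp[(E_P−E_N)/(RT)].
(E_P−E_N)/(RT) = (175−125)×10³/(8.314×427) = 50000/3550 = 14.08.
k_N/k_P = (5.81×10^8/2.65×10^14)·exp(14.08) = 2.192×10^-6 × 1.308×10^6 = 2.87.
Since E_N < E_P, lowering the temperature improves selectivity toward N.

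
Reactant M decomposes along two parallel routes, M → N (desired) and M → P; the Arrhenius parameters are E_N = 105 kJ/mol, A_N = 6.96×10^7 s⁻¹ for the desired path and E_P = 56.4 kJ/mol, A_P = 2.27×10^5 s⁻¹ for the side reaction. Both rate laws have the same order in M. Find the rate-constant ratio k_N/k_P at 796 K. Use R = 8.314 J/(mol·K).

With equal orders, S_{N/P} = k_N/k_P = (A_N/A_P)·exp[(E_P−E_N)/(RT)].
(E_P−E_N)/(RT) = (56.4−105)×10³/(8.314×796) = -48600/6618 = -7.344.
k_N/k_P = (6.96×10^7/2.27×10^5)·exp(-7.344) = 306.6 × 6.467×10^-4 = 0.198.
Since E_N > E_P, raising the temperature improves selectivity toward N.

0.198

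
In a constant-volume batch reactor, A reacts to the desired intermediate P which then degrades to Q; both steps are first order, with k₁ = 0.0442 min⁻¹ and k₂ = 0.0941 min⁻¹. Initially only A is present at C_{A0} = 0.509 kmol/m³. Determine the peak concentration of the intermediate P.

For a first-order series the maximum intermediate yield is C_{P,max}/C_{A0} = (k₁/k₂)^[k₂/(k₂−k₁)].
= (0.0442/0.0941)^(0.0941/(0.0941−0.0442)) = (0.4697)^(1.886) = 0.2405.
C_{P,max} = 0.2405×0.509 = 0.122 kmol/m³.

0.122 kmol/m³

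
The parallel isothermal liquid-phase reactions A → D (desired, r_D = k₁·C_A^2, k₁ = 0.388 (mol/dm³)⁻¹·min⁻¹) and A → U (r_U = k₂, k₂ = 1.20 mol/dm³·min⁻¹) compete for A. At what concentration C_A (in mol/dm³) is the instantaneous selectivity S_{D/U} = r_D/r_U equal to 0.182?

S_{D/U} = (k₁/k₂)·C_A^2 ⇒ C_A = (S·k₂/k₁)^(0.5).
= (0.182×1.20/0.388)^(0.5) = (0.5629)^(0.5) = 0.750 mol/dm³.

0.750 mol/dm³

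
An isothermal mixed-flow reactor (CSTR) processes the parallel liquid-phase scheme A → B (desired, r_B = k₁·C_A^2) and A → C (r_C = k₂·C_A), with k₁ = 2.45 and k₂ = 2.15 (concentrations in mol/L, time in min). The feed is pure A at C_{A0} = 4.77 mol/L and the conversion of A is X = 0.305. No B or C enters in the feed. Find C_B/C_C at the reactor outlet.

Exit C_A = C_{A0}(1−X) = 4.77×0.695 = 3.315 mol/L.
In a CSTR the entire volume is at exit conditions, so r_B = 2.45×3.315^2 = 26.93 and r_C = 2.15×3.315 = 7.128.
Overall selectivity = C_B/C_C = r_Bτ/(r_Cτ) = r_B/r_C = 3.78.

3.78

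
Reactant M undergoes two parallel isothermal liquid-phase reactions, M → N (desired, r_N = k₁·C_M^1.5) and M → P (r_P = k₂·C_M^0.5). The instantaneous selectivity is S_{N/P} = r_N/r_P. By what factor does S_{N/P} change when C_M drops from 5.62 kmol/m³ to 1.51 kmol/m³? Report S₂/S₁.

0.269

S_{N/P} = (k₁/k₂)·C_M, so S₂/S₁ = (C_{M,2}/C_{M,1}).
= 1.51/5.62 = 0.269.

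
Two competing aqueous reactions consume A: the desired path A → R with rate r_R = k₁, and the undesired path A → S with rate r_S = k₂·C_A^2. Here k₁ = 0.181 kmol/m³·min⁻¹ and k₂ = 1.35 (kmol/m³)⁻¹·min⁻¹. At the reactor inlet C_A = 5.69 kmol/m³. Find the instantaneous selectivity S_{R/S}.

S_{R/S} = r_R/r_S = (k₁)/(k₂·C_A^2) = (k₁/k₂)·C_A^-2.
= (0.181) / (1.35×5.690^2) = 0.1810/43.71 = 0.00414.
The undesired path is higher order in A, so low C_A (CSTR or dilute feed) favours R.

0.00414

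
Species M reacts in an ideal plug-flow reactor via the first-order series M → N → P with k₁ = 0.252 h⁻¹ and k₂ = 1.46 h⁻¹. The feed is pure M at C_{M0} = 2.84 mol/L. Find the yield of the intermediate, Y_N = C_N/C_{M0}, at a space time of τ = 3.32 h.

0.0887

For first-order series with pure M initially, C_N(τ) = k₁C_{M0}/(k₂−k₁)·(e^(−k₁τ) − e^(−k₂τ)).
e^(−k₁τ) = e^(−0.252×3.32) = e^(−0.8366) = 0.4332; e^(−k₂τ) = e^(−4.847) = 0.007850.
C_N = 0.252×2.84/(1.46−0.252) × (0.4332−0.007850) = 0.5925×0.4253 = 0.2520 mol/L.
Y_N = C_N/C_{M0} = 0.2520/2.84 = 0.0887.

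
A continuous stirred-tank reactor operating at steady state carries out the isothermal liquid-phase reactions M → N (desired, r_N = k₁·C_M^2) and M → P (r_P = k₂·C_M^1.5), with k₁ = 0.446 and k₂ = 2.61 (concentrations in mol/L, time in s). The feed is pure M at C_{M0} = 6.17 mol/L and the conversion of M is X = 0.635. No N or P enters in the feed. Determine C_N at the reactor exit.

Exit C_M = C_{M0}(1−X) = 6.17×0.365 = 2.252 mol/L.
A CSTR operates uniformly at the exit composition, giving r_N = 2.262 and r_P = 8.821 (each k·C_M^n at C_M = 2.252).
Fraction of consumed M going to N: r_N/(r_N+r_P) = 0.2041.
C_N = 0.2041·C_{M0}·X = 0.2041×6.17×0.635 = 0.800 mol/L.

0.800 mol/L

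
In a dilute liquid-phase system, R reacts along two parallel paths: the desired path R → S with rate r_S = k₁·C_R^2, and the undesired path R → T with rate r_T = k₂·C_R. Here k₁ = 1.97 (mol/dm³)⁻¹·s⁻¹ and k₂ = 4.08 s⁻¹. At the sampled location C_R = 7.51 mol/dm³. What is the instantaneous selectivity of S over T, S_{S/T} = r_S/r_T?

3.63

S_{S/T} = r_S/r_T = (k₁·C_R^2)/(k₂·C_R) = (k₁/k₂)·C_R.
= (1.97×7.510^2) / (4.08×7.510) = 111.1/30.64 = 3.63.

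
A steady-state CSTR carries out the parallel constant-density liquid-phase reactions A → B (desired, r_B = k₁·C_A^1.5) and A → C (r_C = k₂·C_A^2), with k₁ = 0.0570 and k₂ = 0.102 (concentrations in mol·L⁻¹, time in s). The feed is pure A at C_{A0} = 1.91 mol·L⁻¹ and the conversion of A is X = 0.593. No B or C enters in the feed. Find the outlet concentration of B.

0.439 mol·L⁻¹

Exit C_A = C_{A0}(1−X) = 1.91×0.407 = 0.7774 mol·L⁻¹.
In a CSTR the entire volume is at exit conditions, so r_B = 0.0570×0.7774^1.5 = 0.03907 and r_C = 0.102×0.7774^2 = 0.06164.
Fraction of consumed A going to B: r_B/(r_B+r_C) = 0.3879.
C_B = 0.3879·C_{A0}·X = 0.3879×1.91×0.593 = 0.439 mol·L⁻¹.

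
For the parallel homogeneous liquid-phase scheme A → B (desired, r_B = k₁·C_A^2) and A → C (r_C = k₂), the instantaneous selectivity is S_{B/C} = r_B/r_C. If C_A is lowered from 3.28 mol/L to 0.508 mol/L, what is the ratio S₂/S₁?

0.0240

S_{B/C} = (k₁/k₂)·C_A^2, so S₂/S₁ = (C_{A,2}/C_{A,1})^2.
= (0.508/3.28)^2 = (0.1549)^2 = 0.0240.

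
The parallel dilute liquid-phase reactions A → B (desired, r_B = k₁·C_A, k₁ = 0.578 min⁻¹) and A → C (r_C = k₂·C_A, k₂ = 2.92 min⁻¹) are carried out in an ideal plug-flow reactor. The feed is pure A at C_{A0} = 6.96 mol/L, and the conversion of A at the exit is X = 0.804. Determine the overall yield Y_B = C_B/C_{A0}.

0.133

C_A = C_{A0}(1−X) = 1.364 mol/L.
Both paths are first order in A, so the instantaneous fraction to B is constant: dC_B/d(−C_A) = k₁/(k₁+k₂) = 0.1652.
C_B = 0.1652·(C_{A0}−C_A) = 0.1652×5.596 = 0.925 mol/L.
Y_B = C_B/C_{A0} = 0.9246/6.96 = 0.133.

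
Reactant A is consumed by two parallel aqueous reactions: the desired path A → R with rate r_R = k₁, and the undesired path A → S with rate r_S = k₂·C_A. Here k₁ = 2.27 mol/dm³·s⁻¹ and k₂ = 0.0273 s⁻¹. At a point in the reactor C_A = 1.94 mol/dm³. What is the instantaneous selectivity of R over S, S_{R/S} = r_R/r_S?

S_{R/S} = r_R/r_S = (k₁)/(k₂·C_A) = (k₁/k₂)·C_A⁻¹.
= (2.27) / (0.0273×1.940) = 2.270/0.05296 = 42.9.
The undesired path is higher order in A, so low C_A (CSTR or dilute feed) favours R.

42.9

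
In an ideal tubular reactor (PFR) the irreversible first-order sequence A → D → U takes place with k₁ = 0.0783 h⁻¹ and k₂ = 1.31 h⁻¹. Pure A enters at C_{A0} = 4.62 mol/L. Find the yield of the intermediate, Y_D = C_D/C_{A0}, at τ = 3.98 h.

0.0462

Solving the coupled first-order balances gives C_D(τ) = [k₁/(k₂−k₁)]·C_{A0}·(e^(−k₁τ) − e^(−k₂τ)).
e^(−k₁τ) = e^(−0.0783×3.98) = e^(−0.3116) = 0.7322; e^(−k₂τ) = e^(−5.214) = 0.005441.
C_D = 0.0783×4.62/(1.31−0.0783) × (0.7322−0.005441) = 0.2937×0.7268 = 0.2135 mol/L.
Y_D = C_D/C_{A0} = 0.2135/4.62 = 0.0462.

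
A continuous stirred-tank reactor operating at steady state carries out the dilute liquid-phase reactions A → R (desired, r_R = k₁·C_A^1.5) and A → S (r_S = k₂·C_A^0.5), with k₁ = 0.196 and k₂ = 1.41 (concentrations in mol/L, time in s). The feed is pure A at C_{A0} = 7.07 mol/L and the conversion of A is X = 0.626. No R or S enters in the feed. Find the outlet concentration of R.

1.19 mol/L

Exit C_A = C_{A0}(1−X) = 7.07×0.374 = 2.644 mol/L.
In a CSTR the entire volume is at exit conditions, so r_R = 0.196×2.644^1.5 = 0.8427 and r_S = 1.41×2.644^0.5 = 2.293.
Fraction of consumed A going to R: r_R/(r_R+r_S) = 0.2688.
C_R = 0.2688·C_{A0}·X = 0.2688×7.07×0.626 = 1.19 mol/L.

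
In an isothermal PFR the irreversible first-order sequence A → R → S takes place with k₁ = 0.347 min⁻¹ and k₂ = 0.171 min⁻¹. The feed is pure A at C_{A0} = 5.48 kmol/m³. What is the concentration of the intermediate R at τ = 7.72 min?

2.14 kmol/m³

Solving the coupled first-order balances gives C_R(τ) = [k₁/(k₂−k₁)]·C_{A0}·(e^(−k₁τ) − e^(−k₂τ)).
e^(−k₁τ) = e^(−0.347×7.72) = e^(−2.679) = 0.06864; e^(−k₂τ) = e^(−1.320) = 0.2671.
C_R = 0.347×5.48/(0.171−0.347) × (0.06864−0.2671) = (-10.80)×(-0.1985) = 2.144 kmol/m³.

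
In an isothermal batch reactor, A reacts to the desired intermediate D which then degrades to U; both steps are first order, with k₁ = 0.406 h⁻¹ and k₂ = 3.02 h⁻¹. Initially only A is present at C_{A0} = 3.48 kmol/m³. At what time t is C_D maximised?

The intermediate peaks when r₁ = r₂, i.e. k₁e^(−k₁t) = k₂e^(−k₂t), giving t_opt = ln(k₂/k₁)/(k₂−k₁).
= ln(3.02/0.406)/(3.02−0.406) = ln(7.438)/2.614 = 2.007/2.614 = 0.768 h.

0.768 h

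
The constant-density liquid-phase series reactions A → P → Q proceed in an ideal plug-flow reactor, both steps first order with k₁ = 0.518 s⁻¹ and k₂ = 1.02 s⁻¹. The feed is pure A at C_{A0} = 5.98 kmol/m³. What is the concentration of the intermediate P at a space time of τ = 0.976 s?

Solving the coupled first-order balances gives C_P(τ) = [k₁/(k₂−k₁)]·C_{A0}·(e^(−k₁τ) − e^(−k₂τ)).
e^(−k₁τ) = e^(−0.518×0.976) = e^(−0.5056) = 0.6032; e^(−k₂τ) = e^(−0.9955) = 0.3695.
C_P = 0.518×5.98/(1.02−0.518) × (0.6032−0.3695) = 6.171×0.2336 = 1.442 kmol/m³.

1.44 kmol/m³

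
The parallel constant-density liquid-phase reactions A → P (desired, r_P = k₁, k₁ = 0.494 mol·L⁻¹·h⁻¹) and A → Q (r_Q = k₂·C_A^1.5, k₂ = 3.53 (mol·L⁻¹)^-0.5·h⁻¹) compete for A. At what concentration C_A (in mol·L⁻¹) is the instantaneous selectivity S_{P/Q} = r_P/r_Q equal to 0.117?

1.13 mol·L⁻¹

S_{P/Q} = (k₁/k₂)·C_A^-1.5 ⇒ C_A = (S·k₂/k₁)^(1/(-1.5)).
= (0.117×3.53/0.494)^(-0.6667) = (0.8361)^(-0.6667) = 1.13 mol·L⁻¹.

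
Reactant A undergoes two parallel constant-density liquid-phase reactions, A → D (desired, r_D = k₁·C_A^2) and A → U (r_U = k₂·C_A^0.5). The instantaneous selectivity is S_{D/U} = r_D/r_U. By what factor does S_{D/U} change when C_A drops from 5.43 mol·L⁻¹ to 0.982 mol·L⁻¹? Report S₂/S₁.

0.0769

S_{D/U} = (k₁/k₂)·C_A^1.5, so S₂/S₁ = (C_{A,2}/C_{A,1})^1.5.
= (0.982/5.43)^1.5 = (0.1808)^1.5 = 0.0769.
Selectivity toward D falls as C_A falls — high-concentration operation is favoured.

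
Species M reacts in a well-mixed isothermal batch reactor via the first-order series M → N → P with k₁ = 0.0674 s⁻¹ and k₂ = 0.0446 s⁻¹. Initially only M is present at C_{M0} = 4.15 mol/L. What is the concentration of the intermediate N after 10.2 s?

For first-order series with pure M initially, C_N(t) = k₁C_{M0}/(k₂−k₁)·(e^(−k₁t) − e^(−k₂t)).
e^(−k₁t) = e^(−0.0674×10.2) = e^(−0.6875) = 0.5028; e^(−k₂t) = e^(−0.4549) = 0.6345.
C_N = 0.0674×4.15/(0.0446−0.0674) × (0.5028−0.6345) = (-12.27)×(-0.1317) = 1.615 mol/L.

1.62 mol/L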